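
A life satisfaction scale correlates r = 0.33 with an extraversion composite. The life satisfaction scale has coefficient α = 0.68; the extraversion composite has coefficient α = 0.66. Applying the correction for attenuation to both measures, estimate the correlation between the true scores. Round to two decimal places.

r_true = r_obs / √(r_xx · r_yy) = 0.33 / √(0.68 × 0.66) = 0.33 / √0.4488 = 0.33 / 0.6699 ≈ 0.49.

0.49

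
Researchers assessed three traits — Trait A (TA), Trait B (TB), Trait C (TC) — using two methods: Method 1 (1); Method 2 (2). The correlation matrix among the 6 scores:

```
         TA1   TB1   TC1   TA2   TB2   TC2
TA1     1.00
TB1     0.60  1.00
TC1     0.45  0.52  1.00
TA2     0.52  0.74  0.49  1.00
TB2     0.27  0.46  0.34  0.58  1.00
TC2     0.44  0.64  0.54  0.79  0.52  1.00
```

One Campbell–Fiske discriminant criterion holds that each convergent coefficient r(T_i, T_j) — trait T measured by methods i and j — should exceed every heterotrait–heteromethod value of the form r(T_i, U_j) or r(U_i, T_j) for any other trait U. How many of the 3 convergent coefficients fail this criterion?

3

Convergent coefficients and their comparison sets:
TA (methods 1·2): 0.52 vs {0.27, 0.74, 0.44, 0.49} → fail.
TB (methods 1·2): 0.46 vs {0.74, 0.27, 0.64, 0.34} → fail.
TC (methods 1·2): 0.54 vs {0.49, 0.44, 0.34, 0.64} → fail.
3 of 3 fail.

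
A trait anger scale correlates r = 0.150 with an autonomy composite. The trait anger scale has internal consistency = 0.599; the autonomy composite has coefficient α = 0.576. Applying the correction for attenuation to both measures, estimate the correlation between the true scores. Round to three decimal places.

0.255

r_true = r_obs / √(r_xx · r_yy) = 0.150 / √(0.599 × 0.576) = 0.150 / √0.345024 = 0.150 / 0.5874 ≈ 0.255.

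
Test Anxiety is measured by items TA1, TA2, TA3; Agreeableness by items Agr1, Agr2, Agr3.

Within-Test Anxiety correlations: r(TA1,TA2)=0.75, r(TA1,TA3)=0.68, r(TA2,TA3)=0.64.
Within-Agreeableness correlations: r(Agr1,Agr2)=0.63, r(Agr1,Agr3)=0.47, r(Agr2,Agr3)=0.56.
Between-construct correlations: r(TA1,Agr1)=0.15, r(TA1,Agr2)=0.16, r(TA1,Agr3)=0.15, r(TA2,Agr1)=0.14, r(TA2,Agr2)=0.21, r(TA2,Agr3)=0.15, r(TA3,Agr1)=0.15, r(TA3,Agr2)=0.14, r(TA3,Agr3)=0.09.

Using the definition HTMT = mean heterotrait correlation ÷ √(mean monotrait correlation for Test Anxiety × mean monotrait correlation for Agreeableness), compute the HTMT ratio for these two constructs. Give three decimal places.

Mean heterotrait r = 1.34/9 = 0.1489.
Mean within-TA = 2.07/3 = 0.6900; mean within-Agr = 1.66/3 = 0.5533.
Geometric mean = √(0.6900 × 0.5533) = 0.6179.
HTMT = 0.1489 / 0.6179 = 0.241.

0.241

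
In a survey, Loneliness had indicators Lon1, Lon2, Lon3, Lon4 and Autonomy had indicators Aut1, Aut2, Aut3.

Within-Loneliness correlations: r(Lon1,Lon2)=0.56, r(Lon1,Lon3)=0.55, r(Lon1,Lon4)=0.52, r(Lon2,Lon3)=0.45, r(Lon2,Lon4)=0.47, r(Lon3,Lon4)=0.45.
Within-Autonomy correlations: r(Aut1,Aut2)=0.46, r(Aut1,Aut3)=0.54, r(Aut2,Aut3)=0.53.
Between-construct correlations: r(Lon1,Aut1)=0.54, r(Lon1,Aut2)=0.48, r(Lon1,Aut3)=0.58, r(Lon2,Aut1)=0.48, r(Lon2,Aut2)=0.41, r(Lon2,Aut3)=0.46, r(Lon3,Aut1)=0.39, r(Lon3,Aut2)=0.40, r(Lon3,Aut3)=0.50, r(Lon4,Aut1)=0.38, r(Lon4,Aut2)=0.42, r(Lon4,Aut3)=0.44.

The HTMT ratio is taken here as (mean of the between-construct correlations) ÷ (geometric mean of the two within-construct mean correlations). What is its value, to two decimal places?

Mean heterotrait r = 5.48/12 = 0.4567.
Mean within-Lon = 3.00/6 = 0.5000; mean within-Aut = 1.53/3 = 0.5100.
Geometric mean = √(0.5000 × 0.5100) = 0.5050.
HTMT = 0.4567 / 0.5050 = 0.90.

0.90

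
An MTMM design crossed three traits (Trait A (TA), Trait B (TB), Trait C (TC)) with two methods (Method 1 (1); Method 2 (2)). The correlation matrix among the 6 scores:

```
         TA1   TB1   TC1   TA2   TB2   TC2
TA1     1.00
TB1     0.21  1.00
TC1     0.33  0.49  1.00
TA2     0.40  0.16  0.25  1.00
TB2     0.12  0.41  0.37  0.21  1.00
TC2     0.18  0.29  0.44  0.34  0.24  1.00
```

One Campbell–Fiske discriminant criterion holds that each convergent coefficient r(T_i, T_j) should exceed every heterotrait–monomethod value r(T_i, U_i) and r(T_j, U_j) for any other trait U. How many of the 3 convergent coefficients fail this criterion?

2

Convergent coefficients and their comparison sets:
TA (methods 1·2): 0.40 vs {0.21, 0.21, 0.33, 0.34} → pass.
TB (methods 1·2): 0.41 vs {0.21, 0.21, 0.49, 0.24} → fail.
TC (methods 1·2): 0.44 vs {0.33, 0.34, 0.49, 0.24} → fail.
2 of 3 fail.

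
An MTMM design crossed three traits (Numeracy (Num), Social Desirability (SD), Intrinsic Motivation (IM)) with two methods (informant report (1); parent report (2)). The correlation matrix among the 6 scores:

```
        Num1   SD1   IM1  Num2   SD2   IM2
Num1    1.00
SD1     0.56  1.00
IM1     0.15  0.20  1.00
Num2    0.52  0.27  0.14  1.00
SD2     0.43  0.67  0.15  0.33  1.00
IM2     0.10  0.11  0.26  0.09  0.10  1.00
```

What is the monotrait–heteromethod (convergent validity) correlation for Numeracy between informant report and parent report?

0.52

Same trait (Num), different methods: r(Num1, Num2) = 0.52.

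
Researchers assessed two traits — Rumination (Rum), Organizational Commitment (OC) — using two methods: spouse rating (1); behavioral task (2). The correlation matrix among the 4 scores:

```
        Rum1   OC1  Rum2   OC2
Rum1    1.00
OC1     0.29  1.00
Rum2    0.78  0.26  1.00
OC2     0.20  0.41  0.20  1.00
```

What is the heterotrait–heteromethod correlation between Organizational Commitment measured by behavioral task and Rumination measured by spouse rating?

Different traits and methods: r(OC2, Rum1) = 0.20.

0.20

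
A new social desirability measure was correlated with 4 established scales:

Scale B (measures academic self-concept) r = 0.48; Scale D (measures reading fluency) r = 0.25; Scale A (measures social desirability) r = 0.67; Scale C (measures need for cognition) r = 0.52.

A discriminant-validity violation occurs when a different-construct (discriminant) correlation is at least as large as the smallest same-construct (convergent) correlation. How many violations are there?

Convergent (same construct = social desirability): Scale A.
Smallest convergent = 0.67. Discriminant values: 0.48, 0.25, 0.52; count ≥ 0.67 → 0.

0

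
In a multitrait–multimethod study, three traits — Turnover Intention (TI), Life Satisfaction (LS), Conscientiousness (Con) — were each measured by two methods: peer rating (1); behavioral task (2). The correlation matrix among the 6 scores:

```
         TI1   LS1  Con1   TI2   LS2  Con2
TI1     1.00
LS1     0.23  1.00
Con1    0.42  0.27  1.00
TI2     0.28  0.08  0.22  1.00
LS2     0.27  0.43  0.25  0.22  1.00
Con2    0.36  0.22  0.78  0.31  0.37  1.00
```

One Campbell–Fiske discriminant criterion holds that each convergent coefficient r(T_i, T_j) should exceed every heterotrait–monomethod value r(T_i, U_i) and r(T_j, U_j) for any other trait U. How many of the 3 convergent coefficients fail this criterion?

Convergent coefficients and their comparison sets:
TI (methods 1·2): 0.28 vs {0.23, 0.22, 0.42, 0.31} → fail.
LS (methods 1·2): 0.43 vs {0.23, 0.22, 0.27, 0.37} → pass.
Con (methods 1·2): 0.78 vs {0.42, 0.31, 0.27, 0.37} → pass.
1 of 3 fail.

1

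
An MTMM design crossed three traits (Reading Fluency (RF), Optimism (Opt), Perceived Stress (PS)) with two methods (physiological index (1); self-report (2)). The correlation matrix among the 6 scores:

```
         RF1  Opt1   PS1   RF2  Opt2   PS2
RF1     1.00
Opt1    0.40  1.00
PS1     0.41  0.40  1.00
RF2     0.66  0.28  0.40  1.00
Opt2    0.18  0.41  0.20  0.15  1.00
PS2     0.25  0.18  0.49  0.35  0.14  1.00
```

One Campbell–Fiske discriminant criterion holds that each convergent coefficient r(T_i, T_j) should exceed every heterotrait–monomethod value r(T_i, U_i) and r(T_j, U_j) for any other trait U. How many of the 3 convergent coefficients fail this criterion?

Checking each validity diagonal entry against its comparison values:
RF (methods 1·2): 0.66 vs {0.40, 0.15, 0.41, 0.35} → pass.
Opt (methods 1·2): 0.41 vs {0.40, 0.15, 0.40, 0.14} → pass.
PS (methods 1·2): 0.49 vs {0.41, 0.35, 0.40, 0.14} → pass.
0 of 3 fail.

0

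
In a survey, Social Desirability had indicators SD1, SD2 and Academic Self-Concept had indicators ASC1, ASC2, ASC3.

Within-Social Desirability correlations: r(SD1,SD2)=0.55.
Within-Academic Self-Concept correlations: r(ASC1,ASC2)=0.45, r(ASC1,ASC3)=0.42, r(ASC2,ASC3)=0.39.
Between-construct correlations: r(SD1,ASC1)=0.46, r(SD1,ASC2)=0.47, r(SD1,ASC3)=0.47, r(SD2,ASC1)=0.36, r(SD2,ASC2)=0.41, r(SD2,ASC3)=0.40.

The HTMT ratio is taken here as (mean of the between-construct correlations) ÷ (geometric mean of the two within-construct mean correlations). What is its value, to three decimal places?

0.891

Mean heterotrait r = 2.57/6 = 0.4283.
Mean within-SD = 0.55/1 = 0.5500; mean within-ASC = 1.26/3 = 0.4200.
Geometric mean = √(0.5500 × 0.4200) = 0.4806.
HTMT = 0.4283 / 0.4806 = 0.891.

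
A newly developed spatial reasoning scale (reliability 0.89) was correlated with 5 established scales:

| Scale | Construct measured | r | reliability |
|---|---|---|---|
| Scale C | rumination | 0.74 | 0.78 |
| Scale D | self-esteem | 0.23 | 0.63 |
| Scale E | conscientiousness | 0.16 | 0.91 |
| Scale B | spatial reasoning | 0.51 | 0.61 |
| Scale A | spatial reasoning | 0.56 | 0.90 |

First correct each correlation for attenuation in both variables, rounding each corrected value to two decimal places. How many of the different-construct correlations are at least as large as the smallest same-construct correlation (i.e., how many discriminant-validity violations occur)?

Disattenuated r (r / √(r_scale · r_new)):
  Scale C (disc): 0.74 / √(0.78·0.89) = 0.89
  Scale D (disc): 0.23 / √(0.63·0.89) = 0.31
  Scale E (disc): 0.16 / √(0.91·0.89) = 0.18
  Scale B (conv): 0.51 / √(0.61·0.89) = 0.69
  Scale A (conv): 0.56 / √(0.90·0.89) = 0.63
Smallest convergent = 0.63. Discriminant values: 0.89, 0.31, 0.18; count ≥ 0.63 → 1.

1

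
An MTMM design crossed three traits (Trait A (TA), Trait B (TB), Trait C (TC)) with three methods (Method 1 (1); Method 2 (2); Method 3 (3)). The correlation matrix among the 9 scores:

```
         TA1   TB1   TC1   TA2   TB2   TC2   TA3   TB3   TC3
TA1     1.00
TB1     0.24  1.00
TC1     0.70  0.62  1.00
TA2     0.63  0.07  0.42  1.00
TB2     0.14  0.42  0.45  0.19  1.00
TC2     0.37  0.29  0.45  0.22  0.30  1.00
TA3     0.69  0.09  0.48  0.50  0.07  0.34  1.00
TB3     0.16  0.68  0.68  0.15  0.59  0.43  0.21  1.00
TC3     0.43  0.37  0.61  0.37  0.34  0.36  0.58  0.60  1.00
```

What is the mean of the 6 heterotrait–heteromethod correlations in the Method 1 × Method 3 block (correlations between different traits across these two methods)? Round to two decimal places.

HTHM values (method 1 × method 3): 0.16, 0.43, 0.09, 0.37, 0.48, 0.68; mean = 2.21/6 = 0.37.

0.37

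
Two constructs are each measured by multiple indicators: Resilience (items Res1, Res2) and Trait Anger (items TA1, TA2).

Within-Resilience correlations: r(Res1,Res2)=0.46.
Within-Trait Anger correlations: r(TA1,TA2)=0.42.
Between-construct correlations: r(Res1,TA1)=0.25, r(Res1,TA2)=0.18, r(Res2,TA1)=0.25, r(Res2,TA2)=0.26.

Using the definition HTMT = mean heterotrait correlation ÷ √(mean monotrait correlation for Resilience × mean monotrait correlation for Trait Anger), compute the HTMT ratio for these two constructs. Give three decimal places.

0.535

Mean heterotrait r = 0.94/4 = 0.2350.
Mean within-Res = 0.46/1 = 0.4600; mean within-TA = 0.42/1 = 0.4200.
Geometric mean = √(0.4600 × 0.4200) = 0.4395.
HTMT = 0.2350 / 0.4395 = 0.535.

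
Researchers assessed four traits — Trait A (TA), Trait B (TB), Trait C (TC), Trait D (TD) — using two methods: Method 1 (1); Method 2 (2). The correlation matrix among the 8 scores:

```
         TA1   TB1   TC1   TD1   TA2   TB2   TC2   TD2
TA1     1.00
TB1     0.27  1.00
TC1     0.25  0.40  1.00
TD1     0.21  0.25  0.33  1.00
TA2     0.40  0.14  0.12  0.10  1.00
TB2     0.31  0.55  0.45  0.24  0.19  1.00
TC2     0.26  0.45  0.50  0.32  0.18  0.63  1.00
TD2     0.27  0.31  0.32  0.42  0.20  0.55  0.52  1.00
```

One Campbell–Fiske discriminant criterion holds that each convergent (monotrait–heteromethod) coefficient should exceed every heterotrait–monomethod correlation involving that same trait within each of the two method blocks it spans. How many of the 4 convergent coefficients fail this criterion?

3

Convergent coefficients and their comparison sets:
TA (methods 1·2): 0.40 vs {0.27, 0.19, 0.25, 0.18, 0.21, 0.20} → pass.
TB (methods 1·2): 0.55 vs {0.27, 0.19, 0.40, 0.63, 0.25, 0.55} → fail.
TC (methods 1·2): 0.50 vs {0.25, 0.18, 0.40, 0.63, 0.33, 0.52} → fail.
TD (methods 1·2): 0.42 vs {0.21, 0.20, 0.25, 0.55, 0.33, 0.52} → fail.
3 of 4 fail.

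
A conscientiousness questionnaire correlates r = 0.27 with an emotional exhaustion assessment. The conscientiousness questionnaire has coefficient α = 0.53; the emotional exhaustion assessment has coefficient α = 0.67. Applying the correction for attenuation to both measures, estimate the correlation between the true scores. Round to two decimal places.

0.45

r_true = r_obs / √(r_xx · r_yy) = 0.27 / √(0.53 × 0.67) = 0.27 / √0.3551 = 0.27 / 0.5959 ≈ 0.45.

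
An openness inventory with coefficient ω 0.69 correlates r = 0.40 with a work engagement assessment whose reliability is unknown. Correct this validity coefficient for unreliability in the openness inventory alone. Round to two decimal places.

Single correction: r_c = r_obs / √r_xx = 0.40 / √0.69 = 0.40 / 0.8307 ≈ 0.48.

0.48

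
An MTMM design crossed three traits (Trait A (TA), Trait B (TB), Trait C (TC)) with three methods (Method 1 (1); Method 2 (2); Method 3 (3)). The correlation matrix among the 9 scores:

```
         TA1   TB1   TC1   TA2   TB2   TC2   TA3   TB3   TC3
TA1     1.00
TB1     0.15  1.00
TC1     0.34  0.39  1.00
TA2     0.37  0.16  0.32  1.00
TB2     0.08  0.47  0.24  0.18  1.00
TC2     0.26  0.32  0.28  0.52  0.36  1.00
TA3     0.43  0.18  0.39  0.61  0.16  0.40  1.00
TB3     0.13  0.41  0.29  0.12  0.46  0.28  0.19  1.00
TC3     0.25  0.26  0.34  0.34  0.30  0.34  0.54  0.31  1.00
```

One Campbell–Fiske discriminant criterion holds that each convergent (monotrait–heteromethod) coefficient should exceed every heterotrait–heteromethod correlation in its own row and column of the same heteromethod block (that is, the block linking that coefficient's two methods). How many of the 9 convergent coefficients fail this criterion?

Each convergent coefficient versus the relevant comparison correlations:
TA (methods 1·2): 0.37 vs {0.08, 0.16, 0.26, 0.32} → pass.
TA (methods 1·3): 0.43 vs {0.13, 0.18, 0.25, 0.39} → pass.
TA (methods 2·3): 0.61 vs {0.12, 0.16, 0.34, 0.40} → pass.
TB (methods 1·2): 0.47 vs {0.16, 0.08, 0.32, 0.24} → pass.
TB (methods 1·3): 0.41 vs {0.18, 0.13, 0.26, 0.29} → pass.
TB (methods 2·3): 0.46 vs {0.16, 0.12, 0.30, 0.28} → pass.
TC (methods 1·2): 0.28 vs {0.32, 0.26, 0.24, 0.32} → fail.
TC (methods 1·3): 0.34 vs {0.39, 0.25, 0.29, 0.26} → fail.
TC (methods 2·3): 0.34 vs {0.40, 0.34, 0.28, 0.30} → fail.
3 of 9 fail.

3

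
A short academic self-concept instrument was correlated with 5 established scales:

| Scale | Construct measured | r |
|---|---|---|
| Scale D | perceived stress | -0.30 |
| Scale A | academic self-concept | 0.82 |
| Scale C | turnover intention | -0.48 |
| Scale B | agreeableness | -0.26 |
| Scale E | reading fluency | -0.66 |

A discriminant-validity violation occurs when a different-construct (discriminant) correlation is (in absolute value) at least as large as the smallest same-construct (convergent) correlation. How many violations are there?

0

Convergent (same construct = academic self-concept): Scale A.
Smallest convergent = 0.82. Discriminant |r|: 0.30, 0.48, 0.26, 0.66; count ≥ 0.82 → 0.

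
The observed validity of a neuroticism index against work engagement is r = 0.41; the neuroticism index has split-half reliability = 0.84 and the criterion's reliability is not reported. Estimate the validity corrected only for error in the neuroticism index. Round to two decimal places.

Single correction: r_c = r_obs / √r_xx = 0.41 / √0.84 = 0.41 / 0.9165 ≈ 0.45.

0.45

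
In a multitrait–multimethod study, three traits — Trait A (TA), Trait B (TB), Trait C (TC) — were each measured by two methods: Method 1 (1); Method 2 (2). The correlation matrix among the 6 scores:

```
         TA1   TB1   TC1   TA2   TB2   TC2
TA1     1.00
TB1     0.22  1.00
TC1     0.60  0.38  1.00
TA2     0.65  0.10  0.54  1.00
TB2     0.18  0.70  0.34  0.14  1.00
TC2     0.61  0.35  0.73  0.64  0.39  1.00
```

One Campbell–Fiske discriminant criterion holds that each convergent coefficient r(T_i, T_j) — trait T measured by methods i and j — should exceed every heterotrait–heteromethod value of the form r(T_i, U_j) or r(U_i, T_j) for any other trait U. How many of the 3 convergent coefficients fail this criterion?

0

Checking each validity diagonal entry against its comparison values:
TA (methods 1·2): 0.65 vs {0.18, 0.10, 0.61, 0.54} → pass.
TB (methods 1·2): 0.70 vs {0.10, 0.18, 0.35, 0.34} → pass.
TC (methods 1·2): 0.73 vs {0.54, 0.61, 0.34, 0.35} → pass.
0 of 3 fail.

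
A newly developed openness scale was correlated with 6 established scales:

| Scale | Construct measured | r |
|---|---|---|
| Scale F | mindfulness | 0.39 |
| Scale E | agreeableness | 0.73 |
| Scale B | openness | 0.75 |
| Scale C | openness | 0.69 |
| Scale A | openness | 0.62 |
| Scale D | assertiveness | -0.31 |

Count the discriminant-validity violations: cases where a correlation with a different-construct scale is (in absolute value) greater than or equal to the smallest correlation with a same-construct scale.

1

Convergent (same construct = openness): Scale B, Scale C, Scale A.
Smallest convergent = 0.62. Discriminant |r|: 0.39, 0.73, 0.31; count ≥ 0.62 → 1.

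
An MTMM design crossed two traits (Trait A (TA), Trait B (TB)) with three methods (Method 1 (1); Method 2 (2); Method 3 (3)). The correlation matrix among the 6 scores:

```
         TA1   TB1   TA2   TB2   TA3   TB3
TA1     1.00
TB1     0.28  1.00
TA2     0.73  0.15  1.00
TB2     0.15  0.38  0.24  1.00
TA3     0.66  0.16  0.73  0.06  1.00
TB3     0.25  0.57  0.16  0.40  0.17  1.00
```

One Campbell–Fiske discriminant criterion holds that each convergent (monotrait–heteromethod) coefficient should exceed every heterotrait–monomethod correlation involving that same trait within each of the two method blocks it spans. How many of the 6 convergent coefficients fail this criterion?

0

Checking each validity diagonal entry against its comparison values:
TA (methods 1·2): 0.73 vs {0.28, 0.24} → pass.
TA (methods 1·3): 0.66 vs {0.28, 0.17} → pass.
TA (methods 2·3): 0.73 vs {0.24, 0.17} → pass.
TB (methods 1·2): 0.38 vs {0.28, 0.24} → pass.
TB (methods 1·3): 0.57 vs {0.28, 0.17} → pass.
TB (methods 2·3): 0.40 vs {0.24, 0.17} → pass.
0 of 6 fail.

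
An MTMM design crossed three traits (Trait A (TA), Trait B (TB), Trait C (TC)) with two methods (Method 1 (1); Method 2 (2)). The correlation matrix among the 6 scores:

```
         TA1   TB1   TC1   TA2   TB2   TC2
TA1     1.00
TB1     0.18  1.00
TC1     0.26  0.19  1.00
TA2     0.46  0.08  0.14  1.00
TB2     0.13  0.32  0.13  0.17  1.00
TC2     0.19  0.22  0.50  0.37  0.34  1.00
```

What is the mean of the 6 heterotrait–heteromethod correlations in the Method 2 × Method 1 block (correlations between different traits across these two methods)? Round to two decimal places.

0.15

HTHM values (method 2 × method 1): 0.08, 0.14, 0.13, 0.13, 0.19, 0.22; mean = 0.89/6 = 0.15.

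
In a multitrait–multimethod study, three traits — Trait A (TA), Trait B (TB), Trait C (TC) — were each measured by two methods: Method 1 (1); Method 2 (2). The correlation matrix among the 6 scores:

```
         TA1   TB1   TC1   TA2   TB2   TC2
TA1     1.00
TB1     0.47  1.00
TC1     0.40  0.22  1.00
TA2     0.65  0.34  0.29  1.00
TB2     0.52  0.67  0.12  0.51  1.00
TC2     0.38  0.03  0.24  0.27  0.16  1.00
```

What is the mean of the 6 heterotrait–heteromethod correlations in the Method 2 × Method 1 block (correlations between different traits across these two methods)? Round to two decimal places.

0.28

HTHM values (method 2 × method 1): 0.34, 0.29, 0.52, 0.12, 0.38, 0.03; mean = 1.68/6 = 0.28.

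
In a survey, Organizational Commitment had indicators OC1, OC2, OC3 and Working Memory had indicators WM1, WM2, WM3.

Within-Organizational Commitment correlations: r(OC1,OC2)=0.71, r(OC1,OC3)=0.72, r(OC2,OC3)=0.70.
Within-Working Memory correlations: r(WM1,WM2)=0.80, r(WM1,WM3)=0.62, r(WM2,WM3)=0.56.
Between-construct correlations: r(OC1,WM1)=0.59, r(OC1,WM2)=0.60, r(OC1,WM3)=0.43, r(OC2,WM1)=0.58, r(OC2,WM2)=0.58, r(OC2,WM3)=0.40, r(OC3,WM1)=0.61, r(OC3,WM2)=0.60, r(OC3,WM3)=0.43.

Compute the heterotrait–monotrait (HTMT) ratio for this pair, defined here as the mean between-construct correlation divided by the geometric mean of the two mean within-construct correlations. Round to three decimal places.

0.782

Mean between = 4.82/9 = 0.5356.
Mean within-OC = 2.13/3 = 0.7100; mean within-WM = 1.98/3 = 0.6600.
Geometric mean = √(0.7100 × 0.6600) = 0.6845.
HTMT = 0.5356 / 0.6845 = 0.782.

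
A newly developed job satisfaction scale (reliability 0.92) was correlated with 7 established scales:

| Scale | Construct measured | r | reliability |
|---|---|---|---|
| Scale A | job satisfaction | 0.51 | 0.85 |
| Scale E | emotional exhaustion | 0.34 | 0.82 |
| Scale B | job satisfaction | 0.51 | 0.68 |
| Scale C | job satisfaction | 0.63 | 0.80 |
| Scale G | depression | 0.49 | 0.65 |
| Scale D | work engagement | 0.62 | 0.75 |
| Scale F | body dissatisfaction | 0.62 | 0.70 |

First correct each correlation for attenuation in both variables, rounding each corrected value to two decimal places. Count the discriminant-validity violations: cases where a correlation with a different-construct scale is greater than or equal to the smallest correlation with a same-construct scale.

Disattenuated r (r / √(r_scale · r_new)):
  Scale A (conv): 0.51 / √(0.85·0.92) = 0.58
  Scale E (disc): 0.34 / √(0.82·0.92) = 0.39
  Scale B (conv): 0.51 / √(0.68·0.92) = 0.64
  Scale C (conv): 0.63 / √(0.80·0.92) = 0.73
  Scale G (disc): 0.49 / √(0.65·0.92) = 0.63
  Scale D (disc): 0.62 / √(0.75·0.92) = 0.75
  Scale F (disc): 0.62 / √(0.70·0.92) = 0.77
Smallest convergent = 0.58. Discriminant values: 0.39, 0.63, 0.75, 0.77; count ≥ 0.58 → 3.

3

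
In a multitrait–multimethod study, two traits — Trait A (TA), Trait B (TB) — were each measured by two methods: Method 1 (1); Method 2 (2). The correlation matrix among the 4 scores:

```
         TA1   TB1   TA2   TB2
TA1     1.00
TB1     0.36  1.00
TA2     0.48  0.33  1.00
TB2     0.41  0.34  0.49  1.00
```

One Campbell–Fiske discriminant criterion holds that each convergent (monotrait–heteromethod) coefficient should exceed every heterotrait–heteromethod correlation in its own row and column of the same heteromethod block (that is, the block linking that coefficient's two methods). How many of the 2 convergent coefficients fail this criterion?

1

Checking each validity diagonal entry against its comparison values:
TA (methods 1·2): 0.48 vs {0.41, 0.33} → pass.
TB (methods 1·2): 0.34 vs {0.33, 0.41} → fail.
1 of 2 fail.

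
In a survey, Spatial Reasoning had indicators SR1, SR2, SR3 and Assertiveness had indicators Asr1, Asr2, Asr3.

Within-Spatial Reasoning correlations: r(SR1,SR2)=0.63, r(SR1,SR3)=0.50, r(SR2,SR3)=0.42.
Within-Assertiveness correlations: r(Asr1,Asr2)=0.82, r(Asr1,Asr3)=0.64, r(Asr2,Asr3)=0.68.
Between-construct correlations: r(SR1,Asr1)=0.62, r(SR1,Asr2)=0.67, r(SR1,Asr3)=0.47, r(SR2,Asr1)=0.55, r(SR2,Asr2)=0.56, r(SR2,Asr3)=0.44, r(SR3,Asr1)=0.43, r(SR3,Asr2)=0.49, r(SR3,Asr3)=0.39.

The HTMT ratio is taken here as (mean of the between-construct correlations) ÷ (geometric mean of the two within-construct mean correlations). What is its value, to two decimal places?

0.85

Mean heterotrait r = 4.62/9 = 0.5133.
Mean within-SR = 1.55/3 = 0.5167; mean within-Asr = 2.14/3 = 0.7133.
Geometric mean = √(0.5167 × 0.7133) = 0.6071.
HTMT = 0.5133 / 0.6071 = 0.85.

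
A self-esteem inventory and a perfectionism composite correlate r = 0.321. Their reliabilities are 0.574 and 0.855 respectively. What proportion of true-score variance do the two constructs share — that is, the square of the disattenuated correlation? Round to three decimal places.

Disattenuated r = 0.321 / √(0.574 × 0.855) = 0.321 / 0.7005 = 0.4582.
Shared true-score variance = 0.4582² = 0.2099 ≈ 0.210.

0.210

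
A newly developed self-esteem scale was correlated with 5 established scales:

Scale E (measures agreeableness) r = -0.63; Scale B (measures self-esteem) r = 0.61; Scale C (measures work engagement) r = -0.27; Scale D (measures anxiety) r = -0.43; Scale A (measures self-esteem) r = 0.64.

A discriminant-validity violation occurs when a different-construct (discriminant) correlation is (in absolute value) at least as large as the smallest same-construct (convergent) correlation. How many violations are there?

1

Convergent (same construct = self-esteem): Scale B, Scale A.
Smallest convergent = 0.61. Discriminant |r|: 0.63, 0.27, 0.43; count ≥ 0.61 → 1.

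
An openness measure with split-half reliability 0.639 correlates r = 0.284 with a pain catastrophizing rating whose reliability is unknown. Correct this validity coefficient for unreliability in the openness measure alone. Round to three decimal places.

0.355

Single correction: r_c = r_obs / √r_xx = 0.284 / √0.639 = 0.284 / 0.7994 ≈ 0.355.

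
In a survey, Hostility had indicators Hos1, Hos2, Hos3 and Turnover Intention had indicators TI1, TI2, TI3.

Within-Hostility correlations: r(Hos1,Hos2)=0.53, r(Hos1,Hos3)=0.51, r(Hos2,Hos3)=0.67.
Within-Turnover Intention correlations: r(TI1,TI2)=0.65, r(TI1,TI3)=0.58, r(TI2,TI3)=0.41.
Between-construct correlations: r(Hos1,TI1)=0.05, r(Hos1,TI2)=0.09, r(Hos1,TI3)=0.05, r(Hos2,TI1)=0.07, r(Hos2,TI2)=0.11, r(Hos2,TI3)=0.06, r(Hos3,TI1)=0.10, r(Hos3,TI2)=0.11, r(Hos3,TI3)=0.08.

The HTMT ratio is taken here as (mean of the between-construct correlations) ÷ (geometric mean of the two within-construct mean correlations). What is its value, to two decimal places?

Mean heterotrait r = 0.72/9 = 0.0800.
Mean within-Hos = 1.71/3 = 0.5700; mean within-TI = 1.64/3 = 0.5467.
Geometric mean = √(0.5700 × 0.5467) = 0.5582.
HTMT = 0.0800 / 0.5582 = 0.14.

0.14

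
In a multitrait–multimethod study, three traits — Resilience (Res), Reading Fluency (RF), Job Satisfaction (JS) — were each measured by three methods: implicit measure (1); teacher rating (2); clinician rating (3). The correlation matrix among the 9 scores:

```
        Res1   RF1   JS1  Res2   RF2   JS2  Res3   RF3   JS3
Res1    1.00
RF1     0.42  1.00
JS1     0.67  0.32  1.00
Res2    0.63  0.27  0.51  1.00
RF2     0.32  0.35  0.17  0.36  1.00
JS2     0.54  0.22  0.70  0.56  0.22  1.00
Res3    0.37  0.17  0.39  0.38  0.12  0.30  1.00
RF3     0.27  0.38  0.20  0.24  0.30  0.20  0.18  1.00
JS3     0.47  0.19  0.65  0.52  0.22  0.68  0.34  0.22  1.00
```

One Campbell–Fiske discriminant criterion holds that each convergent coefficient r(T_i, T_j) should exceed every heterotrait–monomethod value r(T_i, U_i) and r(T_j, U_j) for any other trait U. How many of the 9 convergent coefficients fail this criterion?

Each convergent coefficient versus the relevant comparison correlations:
Res (methods 1·2): 0.63 vs {0.42, 0.36, 0.67, 0.56} → fail.
Res (methods 1·3): 0.37 vs {0.42, 0.18, 0.67, 0.34} → fail.
Res (methods 2·3): 0.38 vs {0.36, 0.18, 0.56, 0.34} → fail.
RF (methods 1·2): 0.35 vs {0.42, 0.36, 0.32, 0.22} → fail.
RF (methods 1·3): 0.38 vs {0.42, 0.18, 0.32, 0.22} → fail.
RF (methods 2·3): 0.30 vs {0.36, 0.18, 0.22, 0.22} → fail.
JS (methods 1·2): 0.70 vs {0.67, 0.56, 0.32, 0.22} → pass.
JS (methods 1·3): 0.65 vs {0.67, 0.34, 0.32, 0.22} → fail.
JS (methods 2·3): 0.68 vs {0.56, 0.34, 0.22, 0.22} → pass.
7 of 9 fail.

7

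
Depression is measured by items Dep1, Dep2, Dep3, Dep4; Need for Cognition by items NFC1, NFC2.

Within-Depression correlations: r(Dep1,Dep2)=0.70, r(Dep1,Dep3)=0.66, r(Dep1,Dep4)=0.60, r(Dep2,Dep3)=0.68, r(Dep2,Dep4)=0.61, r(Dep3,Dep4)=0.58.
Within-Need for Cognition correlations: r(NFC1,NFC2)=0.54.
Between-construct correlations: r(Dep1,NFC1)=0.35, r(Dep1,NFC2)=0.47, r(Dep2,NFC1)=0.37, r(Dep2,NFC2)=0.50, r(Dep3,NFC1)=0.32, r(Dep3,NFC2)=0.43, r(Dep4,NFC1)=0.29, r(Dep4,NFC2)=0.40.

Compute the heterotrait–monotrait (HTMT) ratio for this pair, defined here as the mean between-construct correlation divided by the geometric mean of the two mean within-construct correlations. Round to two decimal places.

0.67

Mean heterotrait r = 3.13/8 = 0.3913.
Mean within-Dep = 3.83/6 = 0.6383; mean within-NFC = 0.54/1 = 0.5400.
Geometric mean = √(0.6383 × 0.5400) = 0.5871.
HTMT = 0.3913 / 0.5871 = 0.67.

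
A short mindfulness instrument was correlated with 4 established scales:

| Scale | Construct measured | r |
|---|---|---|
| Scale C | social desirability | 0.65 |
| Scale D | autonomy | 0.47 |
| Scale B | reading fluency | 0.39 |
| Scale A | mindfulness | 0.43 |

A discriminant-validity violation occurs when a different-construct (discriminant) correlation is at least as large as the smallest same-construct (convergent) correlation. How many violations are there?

2

Convergent (same construct = mindfulness): Scale A.
Smallest convergent = 0.43. Discriminant values: 0.65, 0.47, 0.39; count ≥ 0.43 → 2.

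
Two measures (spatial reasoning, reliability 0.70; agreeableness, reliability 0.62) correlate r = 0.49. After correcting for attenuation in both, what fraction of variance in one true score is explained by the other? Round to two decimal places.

0.55

Disattenuated r = 0.49 / √(0.70 × 0.62) = 0.49 / 0.6588 = 0.7438.
Shared true-score variance = 0.7438² = 0.5532 ≈ 0.55.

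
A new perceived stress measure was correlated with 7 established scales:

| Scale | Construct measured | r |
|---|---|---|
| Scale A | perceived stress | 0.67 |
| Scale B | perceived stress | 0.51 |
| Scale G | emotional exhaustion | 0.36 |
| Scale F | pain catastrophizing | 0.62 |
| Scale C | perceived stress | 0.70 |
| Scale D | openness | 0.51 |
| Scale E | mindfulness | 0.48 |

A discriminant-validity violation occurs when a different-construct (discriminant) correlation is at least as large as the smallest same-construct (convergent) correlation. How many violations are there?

Convergent (same construct = perceived stress): Scale A, Scale B, Scale C.
Smallest convergent = 0.51. Discriminant values: 0.36, 0.62, 0.51, 0.48; count ≥ 0.51 → 2.

2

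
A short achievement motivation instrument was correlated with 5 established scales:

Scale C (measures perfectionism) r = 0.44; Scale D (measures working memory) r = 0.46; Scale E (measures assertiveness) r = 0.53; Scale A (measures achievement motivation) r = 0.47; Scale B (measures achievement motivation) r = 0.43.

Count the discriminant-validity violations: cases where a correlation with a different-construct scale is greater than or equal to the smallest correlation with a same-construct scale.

3

Convergent (same construct = achievement motivation): Scale A, Scale B.
Smallest convergent = 0.43. Discriminant values: 0.44, 0.46, 0.53; count ≥ 0.43 → 3.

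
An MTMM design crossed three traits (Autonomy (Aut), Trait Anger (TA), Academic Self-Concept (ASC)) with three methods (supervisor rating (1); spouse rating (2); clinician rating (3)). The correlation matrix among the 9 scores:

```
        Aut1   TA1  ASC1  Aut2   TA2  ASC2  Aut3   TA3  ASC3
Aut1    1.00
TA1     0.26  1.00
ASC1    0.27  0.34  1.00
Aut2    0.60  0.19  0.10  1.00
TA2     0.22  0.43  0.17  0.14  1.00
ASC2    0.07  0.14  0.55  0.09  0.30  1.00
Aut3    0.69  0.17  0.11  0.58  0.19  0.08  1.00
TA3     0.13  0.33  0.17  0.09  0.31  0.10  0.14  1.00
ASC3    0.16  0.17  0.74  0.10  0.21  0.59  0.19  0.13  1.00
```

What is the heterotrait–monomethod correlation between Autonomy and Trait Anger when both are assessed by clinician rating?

0.14

Different traits, same method: r(Aut3, TA3) = 0.14.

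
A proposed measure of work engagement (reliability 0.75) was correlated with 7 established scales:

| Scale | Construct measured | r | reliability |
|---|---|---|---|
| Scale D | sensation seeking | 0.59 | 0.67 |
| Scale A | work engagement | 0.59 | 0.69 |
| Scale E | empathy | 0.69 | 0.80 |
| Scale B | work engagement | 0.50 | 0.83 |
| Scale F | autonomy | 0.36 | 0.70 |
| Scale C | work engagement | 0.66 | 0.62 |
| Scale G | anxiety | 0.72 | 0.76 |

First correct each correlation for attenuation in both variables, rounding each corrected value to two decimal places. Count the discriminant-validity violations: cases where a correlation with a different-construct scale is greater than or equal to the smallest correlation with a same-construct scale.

3

Disattenuated r (r / √(r_scale · r_new)):
  Scale D (disc): 0.59 / √(0.67·0.75) = 0.83
  Scale A (conv): 0.59 / √(0.69·0.75) = 0.82
  Scale E (disc): 0.69 / √(0.80·0.75) = 0.89
  Scale B (conv): 0.50 / √(0.83·0.75) = 0.63
  Scale F (disc): 0.36 / √(0.70·0.75) = 0.50
  Scale C (conv): 0.66 / √(0.62·0.75) = 0.97
  Scale G (disc): 0.72 / √(0.76·0.75) = 0.95
Smallest convergent = 0.63. Discriminant values: 0.83, 0.89, 0.50, 0.95; count ≥ 0.63 → 3.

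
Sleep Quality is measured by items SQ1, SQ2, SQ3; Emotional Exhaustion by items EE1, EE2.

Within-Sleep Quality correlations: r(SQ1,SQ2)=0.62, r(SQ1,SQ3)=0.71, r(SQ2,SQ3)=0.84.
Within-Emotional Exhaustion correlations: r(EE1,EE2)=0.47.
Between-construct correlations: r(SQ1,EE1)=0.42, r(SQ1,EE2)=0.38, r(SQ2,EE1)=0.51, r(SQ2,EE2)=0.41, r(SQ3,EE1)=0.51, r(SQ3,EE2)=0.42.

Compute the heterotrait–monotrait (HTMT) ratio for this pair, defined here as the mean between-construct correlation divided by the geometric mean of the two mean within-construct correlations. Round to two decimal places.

0.76

Between-construct mean = 2.65/6 = 0.4417.
Mean within-SQ = 2.17/3 = 0.7233; mean within-EE = 0.47/1 = 0.4700.
Geometric mean = √(0.7233 × 0.4700) = 0.5831.
HTMT = 0.4417 / 0.5831 = 0.76.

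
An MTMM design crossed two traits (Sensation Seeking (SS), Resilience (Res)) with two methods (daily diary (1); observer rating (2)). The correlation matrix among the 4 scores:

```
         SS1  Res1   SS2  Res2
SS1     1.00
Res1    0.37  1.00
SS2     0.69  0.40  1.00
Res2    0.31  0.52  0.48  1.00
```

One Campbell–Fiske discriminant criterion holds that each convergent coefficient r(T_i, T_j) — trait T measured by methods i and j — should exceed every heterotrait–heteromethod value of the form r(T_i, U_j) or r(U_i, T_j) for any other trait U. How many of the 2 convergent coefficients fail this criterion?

0

Checking each validity diagonal entry against its comparison values:
SS (methods 1·2): 0.69 vs {0.31, 0.40} → pass.
Res (methods 1·2): 0.52 vs {0.40, 0.31} → pass.
0 of 2 fail.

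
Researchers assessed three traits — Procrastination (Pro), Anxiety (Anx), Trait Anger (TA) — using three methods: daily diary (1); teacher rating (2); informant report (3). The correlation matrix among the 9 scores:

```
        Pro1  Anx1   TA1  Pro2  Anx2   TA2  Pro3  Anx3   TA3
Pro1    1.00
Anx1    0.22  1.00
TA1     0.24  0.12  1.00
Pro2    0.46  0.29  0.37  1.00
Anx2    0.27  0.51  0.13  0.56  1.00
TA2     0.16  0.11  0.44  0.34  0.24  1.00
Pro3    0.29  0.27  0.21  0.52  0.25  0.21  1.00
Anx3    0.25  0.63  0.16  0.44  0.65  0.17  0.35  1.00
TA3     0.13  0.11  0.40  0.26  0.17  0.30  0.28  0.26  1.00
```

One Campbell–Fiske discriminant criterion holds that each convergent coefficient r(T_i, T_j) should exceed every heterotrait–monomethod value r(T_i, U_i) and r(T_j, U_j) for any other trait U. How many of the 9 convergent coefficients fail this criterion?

Convergent coefficients and their comparison sets:
Pro (methods 1·2): 0.46 vs {0.22, 0.56, 0.24, 0.34} → fail.
Pro (methods 1·3): 0.29 vs {0.22, 0.35, 0.24, 0.28} → fail.
Pro (methods 2·3): 0.52 vs {0.56, 0.35, 0.34, 0.28} → fail.
Anx (methods 1·2): 0.51 vs {0.22, 0.56, 0.12, 0.24} → fail.
Anx (methods 1·3): 0.63 vs {0.22, 0.35, 0.12, 0.26} → pass.
Anx (methods 2·3): 0.65 vs {0.56, 0.35, 0.24, 0.26} → pass.
TA (methods 1·2): 0.44 vs {0.24, 0.34, 0.12, 0.24} → pass.
TA (methods 1·3): 0.40 vs {0.24, 0.28, 0.12, 0.26} → pass.
TA (methods 2·3): 0.30 vs {0.34, 0.28, 0.24, 0.26} → fail.
5 of 9 fail.

5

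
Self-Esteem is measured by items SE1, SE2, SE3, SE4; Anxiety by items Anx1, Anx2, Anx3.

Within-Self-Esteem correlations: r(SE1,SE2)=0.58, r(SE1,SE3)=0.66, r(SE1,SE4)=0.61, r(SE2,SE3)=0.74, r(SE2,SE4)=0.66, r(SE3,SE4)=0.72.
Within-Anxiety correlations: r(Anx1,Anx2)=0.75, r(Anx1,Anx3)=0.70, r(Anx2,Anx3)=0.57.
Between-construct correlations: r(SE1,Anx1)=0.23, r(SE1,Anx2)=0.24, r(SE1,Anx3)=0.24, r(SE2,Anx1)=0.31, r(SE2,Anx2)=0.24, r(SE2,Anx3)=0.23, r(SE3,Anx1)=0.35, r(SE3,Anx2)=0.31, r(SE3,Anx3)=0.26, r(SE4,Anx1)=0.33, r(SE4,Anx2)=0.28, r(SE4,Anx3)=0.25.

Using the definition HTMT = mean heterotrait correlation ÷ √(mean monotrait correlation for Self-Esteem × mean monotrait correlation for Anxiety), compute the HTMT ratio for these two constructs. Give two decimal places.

0.41

Mean between = 3.27/12 = 0.2725.
Mean within-SE = 3.97/6 = 0.6617; mean within-Anx = 2.02/3 = 0.6733.
Geometric mean = √(0.6617 × 0.6733) = 0.6675.
HTMT = 0.2725 / 0.6675 = 0.41.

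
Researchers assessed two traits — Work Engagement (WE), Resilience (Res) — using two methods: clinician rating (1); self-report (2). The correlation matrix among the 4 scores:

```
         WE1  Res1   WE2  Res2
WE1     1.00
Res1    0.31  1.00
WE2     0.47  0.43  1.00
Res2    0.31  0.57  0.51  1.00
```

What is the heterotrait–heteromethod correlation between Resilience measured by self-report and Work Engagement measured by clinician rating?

0.31

Different traits and methods: r(Res2, WE1) = 0.31.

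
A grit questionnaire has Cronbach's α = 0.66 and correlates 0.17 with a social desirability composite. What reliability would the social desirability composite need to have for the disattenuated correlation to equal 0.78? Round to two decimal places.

0.07

r_true = r_obs / √(r_xx · r_yy) ⇒ 0.78 = 0.17 / √(0.66 · r_yy).
√(0.66 · r_yy) = 0.17 / 0.78 = 0.2179; 0.66 · r_yy = 0.0475; r_yy = 0.0475 / 0.66 ≈ 0.07.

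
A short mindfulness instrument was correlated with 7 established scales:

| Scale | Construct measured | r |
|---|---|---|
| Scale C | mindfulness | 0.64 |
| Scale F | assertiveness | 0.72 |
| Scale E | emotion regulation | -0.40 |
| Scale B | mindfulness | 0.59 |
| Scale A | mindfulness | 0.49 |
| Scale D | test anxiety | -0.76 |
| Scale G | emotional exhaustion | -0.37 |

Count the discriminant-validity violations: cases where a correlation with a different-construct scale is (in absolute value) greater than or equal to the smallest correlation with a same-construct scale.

Convergent (same construct = mindfulness): Scale C, Scale B, Scale A.
Smallest convergent = 0.49. Discriminant |r|: 0.72, 0.40, 0.76, 0.37; count ≥ 0.49 → 2.

2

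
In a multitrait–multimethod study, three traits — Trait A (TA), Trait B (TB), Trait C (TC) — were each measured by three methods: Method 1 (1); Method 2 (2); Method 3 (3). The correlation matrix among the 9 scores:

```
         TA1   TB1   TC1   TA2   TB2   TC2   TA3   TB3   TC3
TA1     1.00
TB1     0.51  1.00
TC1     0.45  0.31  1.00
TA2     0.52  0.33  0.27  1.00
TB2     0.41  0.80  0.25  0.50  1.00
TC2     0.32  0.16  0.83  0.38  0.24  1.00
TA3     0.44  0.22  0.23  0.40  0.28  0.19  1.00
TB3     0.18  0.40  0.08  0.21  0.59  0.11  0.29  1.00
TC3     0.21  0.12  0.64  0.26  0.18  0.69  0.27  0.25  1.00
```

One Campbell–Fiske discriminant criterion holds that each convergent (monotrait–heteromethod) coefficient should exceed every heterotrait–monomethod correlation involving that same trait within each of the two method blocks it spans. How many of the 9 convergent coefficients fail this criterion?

Convergent coefficients and their comparison sets:
TA (methods 1·2): 0.52 vs {0.51, 0.50, 0.45, 0.38} → pass.
TA (methods 1·3): 0.44 vs {0.51, 0.29, 0.45, 0.27} → fail.
TA (methods 2·3): 0.40 vs {0.50, 0.29, 0.38, 0.27} → fail.
TB (methods 1·2): 0.80 vs {0.51, 0.50, 0.31, 0.24} → pass.
TB (methods 1·3): 0.40 vs {0.51, 0.29, 0.31, 0.25} → fail.
TB (methods 2·3): 0.59 vs {0.50, 0.29, 0.24, 0.25} → pass.
TC (methods 1·2): 0.83 vs {0.45, 0.38, 0.31, 0.24} → pass.
TC (methods 1·3): 0.64 vs {0.45, 0.27, 0.31, 0.25} → pass.
TC (methods 2·3): 0.69 vs {0.38, 0.27, 0.24, 0.25} → pass.
3 of 9 fail.

3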